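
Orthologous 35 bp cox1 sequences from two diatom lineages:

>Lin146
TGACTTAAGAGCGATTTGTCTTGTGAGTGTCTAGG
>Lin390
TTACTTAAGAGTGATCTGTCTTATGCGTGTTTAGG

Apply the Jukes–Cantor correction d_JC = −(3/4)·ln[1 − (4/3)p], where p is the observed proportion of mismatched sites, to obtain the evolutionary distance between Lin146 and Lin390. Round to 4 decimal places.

The sequences differ at positions 2 (G/T), 12 (C/T), 16 (T/C), 23 (G/A), 26 (A/C), 31 (C/T).
p = 6/35 = 0.171429.
d = −0.75 · ln(1 − (4/3)·0.171429) = −0.75 · ln(0.771428) = −0.75 · (-0.259512) = 0.1946.

0.1946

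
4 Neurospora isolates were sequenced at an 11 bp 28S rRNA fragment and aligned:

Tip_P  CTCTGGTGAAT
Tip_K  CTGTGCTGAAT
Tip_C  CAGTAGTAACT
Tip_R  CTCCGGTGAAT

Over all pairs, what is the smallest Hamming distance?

1

Pairwise Hamming distances:
  Tip_P vs Tip_K: 2
  Tip_P vs Tip_C: 5
  Tip_P vs Tip_R: 1
  Tip_K vs Tip_C: 5
  Tip_K vs Tip_R: 3
  Tip_C vs Tip_R: 6
The smallest is 1, between Tip_P and Tip_R.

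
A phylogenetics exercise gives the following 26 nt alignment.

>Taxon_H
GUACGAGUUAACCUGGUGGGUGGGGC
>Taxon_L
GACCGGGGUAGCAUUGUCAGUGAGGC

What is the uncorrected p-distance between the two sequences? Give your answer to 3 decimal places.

Differing sites — 2:U/A; 3:A/C; 6:A/G; 8:U/G; 11:A/G; 13:C/A; 15:G/U; 18:G/C; 19:G/A; 23:G/A.
There are 10 differences over 26 sites, so p = 10/26 = 0.385.

0.385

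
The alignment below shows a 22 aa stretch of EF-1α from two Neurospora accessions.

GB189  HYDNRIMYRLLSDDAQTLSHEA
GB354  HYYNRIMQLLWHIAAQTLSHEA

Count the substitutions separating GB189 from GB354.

7

Mismatches occur at site 3 (D/Y), site 8 (Y/Q), site 9 (R/L), site 11 (L/W), site 12 (S/H), site 13 (D/I), site 14 (D/A).
That gives 7 mismatches out of 22 aligned sites, so the Hamming distance is 7.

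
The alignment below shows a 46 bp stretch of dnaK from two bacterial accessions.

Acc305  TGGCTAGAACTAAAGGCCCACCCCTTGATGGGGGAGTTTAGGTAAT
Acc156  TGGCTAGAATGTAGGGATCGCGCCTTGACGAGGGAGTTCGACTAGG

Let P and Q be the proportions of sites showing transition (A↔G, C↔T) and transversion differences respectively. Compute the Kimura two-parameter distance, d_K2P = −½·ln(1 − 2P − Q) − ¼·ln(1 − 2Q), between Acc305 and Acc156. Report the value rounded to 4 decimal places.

0.4920

Differing sites — 10:C/T (Ti); 11:T/G (Tv); 12:A/T (Tv); 14:A/G (Ti); 17:C/A (Tv); 18:C/T (Ti); 20:A/G (Ti); 22:C/G (Tv); 29:T/C (Ti); 31:G/A (Ti); 39:T/C (Ti); 40:A/G (Ti); 41:G/A (Ti); 42:G/C (Tv); 45:A/G (Ti); 46:T/G (Tv).
Of the 16 differences, 10 transitions and 6 transversions over 46 sites: P = 10/46 = 0.217391, Q = 6/46 = 0.130435.
d = −0.5·ln(0.434783) − 0.25·ln(0.739130) = −0.5·(-0.832908) − 0.25·(-0.302281) = 0.4920.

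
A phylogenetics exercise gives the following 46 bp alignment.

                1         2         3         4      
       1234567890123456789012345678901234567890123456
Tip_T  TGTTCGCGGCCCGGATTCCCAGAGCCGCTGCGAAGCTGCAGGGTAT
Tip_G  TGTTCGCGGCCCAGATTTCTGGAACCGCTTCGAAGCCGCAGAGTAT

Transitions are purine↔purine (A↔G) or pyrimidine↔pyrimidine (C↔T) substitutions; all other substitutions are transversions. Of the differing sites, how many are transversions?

1

The sequences differ at positions 13 (G/A, transition), 18 (C/T, transition), 20 (C/T, transition), 21 (A/G, transition), 24 (G/A, transition), 30 (G/T, transversion), 37 (T/C, transition), 42 (G/A, transition).
Of the 8 differences, 7 transitions and 1 transversion, so the answer is 1.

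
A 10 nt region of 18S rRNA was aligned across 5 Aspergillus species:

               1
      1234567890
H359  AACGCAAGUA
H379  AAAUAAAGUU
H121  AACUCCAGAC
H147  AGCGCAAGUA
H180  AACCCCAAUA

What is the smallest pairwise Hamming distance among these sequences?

Pairwise Hamming distances:
  H359 vs H379: 4
  H359 vs H121: 4
  H359 vs H147: 1
  H359 vs H180: 3
  H379 vs H121: 5
  H379 vs H147: 5
  H379 vs H180: 6
  H121 vs H147: 5
  H121 vs H180: 4
  H147 vs H180: 4
The smallest is 1, between H359 and H147.

1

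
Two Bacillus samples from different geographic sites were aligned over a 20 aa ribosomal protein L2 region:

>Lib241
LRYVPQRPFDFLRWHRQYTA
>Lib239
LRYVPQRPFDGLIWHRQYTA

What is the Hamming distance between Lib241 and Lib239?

Differing sites — 11:F/G; 13:R/I.
That gives 2 mismatches out of 20 aligned sites, so the Hamming distance is 2.

2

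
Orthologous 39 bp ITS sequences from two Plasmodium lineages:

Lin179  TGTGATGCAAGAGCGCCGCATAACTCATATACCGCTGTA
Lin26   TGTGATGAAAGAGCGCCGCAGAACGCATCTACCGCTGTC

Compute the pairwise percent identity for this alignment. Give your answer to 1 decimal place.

87.2%

The sequences differ at positions 8 (C/A), 21 (T/G), 25 (T/G), 29 (A/C), 39 (A/C).
34 of the 39 sites match, so the percent identity is 34/39 × 100 = 87.2%.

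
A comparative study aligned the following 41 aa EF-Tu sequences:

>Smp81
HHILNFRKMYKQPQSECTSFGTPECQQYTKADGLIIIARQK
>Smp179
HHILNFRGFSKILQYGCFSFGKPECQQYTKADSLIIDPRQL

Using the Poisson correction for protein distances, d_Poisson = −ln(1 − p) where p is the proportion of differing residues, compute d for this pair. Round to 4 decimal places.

Mismatches occur at site 8 (K/G), site 9 (M/F), site 10 (Y/S), site 12 (Q/I), site 13 (P/L), site 15 (S/Y), site 16 (E/G), site 18 (T/F), site 22 (T/K), site 33 (G/S), site 37 (I/D), site 38 (A/P), site 41 (K/L).
p = 13/41 = 0.317073.
d = −ln(1 − 0.317073) = −ln(0.682927) = 0.3814.

0.3814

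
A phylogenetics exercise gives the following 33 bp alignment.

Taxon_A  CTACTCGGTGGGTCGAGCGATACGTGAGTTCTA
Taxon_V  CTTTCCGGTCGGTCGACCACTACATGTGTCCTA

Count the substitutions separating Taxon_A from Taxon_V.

The sequences differ at positions 3 (A/T), 4 (C/T), 5 (T/C), 10 (G/C), 17 (G/C), 19 (G/A), 20 (A/C), 24 (G/A), 27 (A/T), 30 (T/C).
That gives 10 mismatches out of 33 aligned sites, so the Hamming distance is 10.

10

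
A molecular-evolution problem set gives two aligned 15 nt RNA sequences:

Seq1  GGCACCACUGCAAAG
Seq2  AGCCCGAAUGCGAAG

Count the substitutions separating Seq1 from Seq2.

The sequences differ at positions 1 (G/A), 4 (A/C), 6 (C/G), 8 (C/A), 12 (A/G).
That gives 5 mismatches out of 15 aligned sites, so the Hamming distance is 5.

5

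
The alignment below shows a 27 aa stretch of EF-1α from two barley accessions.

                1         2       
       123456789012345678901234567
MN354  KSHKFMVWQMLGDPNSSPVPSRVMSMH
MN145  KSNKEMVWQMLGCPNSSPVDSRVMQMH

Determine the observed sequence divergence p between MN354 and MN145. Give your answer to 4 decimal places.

0.1852

Mismatches occur at site 3 (H/N), site 5 (F/E), site 13 (D/C), site 20 (P/D), site 25 (S/Q).
There are 5 differences over 27 sites, so p = 5/27 = 0.1852.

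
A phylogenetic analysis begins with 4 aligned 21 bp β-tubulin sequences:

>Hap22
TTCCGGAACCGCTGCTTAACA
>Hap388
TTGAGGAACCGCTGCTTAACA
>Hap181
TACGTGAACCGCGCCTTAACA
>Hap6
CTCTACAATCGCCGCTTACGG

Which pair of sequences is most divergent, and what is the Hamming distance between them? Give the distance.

Pairwise Hamming distances:
  Hap22 vs Hap388: 2
  Hap22 vs Hap181: 5
  Hap22 vs Hap6: 9
  Hap388 vs Hap181: 6
  Hap388 vs Hap6: 10
  Hap181 vs Hap6: 11
The largest is 11, between Hap181 and Hap6.

11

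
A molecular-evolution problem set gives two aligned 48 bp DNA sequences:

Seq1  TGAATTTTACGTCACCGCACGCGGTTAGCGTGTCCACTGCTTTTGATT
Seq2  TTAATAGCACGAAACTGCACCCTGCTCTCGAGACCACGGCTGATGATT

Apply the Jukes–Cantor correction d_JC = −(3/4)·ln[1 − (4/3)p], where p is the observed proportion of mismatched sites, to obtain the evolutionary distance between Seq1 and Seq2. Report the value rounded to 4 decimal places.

Mismatches occur at site 2 (G↔T), site 6 (T↔A), site 7 (T↔G), site 8 (T↔C), site 12 (T↔A), site 13 (C↔A), site 16 (C↔T), site 21 (G↔C), site 23 (G↔T), site 25 (T↔C), site 27 (A↔C), site 28 (G↔T), site 31 (T↔A), site 33 (T↔A), site 38 (T↔G), site 42 (T↔G), site 43 (T↔A).
p = 17/48 = 0.354167.
d = −0.75 · ln(1 − (4/3)·0.354167) = −0.75 · ln(0.527777) = −0.75 · (-0.639081) = 0.4793.

0.4793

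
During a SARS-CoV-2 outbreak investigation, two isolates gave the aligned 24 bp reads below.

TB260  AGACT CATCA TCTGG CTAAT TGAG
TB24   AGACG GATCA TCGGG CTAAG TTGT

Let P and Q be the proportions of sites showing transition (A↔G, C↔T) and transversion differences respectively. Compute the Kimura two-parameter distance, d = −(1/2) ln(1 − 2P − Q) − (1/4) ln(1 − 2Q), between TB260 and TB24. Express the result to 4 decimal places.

0.3760

Mismatches occur at site 5 (T↔G, transversion), site 6 (C↔G, transversion), site 13 (T↔G, transversion), site 20 (T↔G, transversion), site 22 (G↔T, transversion), site 23 (A↔G, transition), site 24 (G↔T, transversion).
Of the 7 differences, 1 transition and 6 transversions over 24 sites: P = 1/24 = 0.041667, Q = 6/24 = 0.250000.
d = −0.5·ln(0.666666) − 0.25·ln(0.500000) = −0.5·(-0.405466) − 0.25·(-0.693147) = 0.3760.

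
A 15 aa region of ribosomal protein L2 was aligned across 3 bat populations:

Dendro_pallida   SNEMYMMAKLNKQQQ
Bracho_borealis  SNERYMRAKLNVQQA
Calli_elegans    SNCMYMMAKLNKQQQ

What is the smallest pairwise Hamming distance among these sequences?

1

Pairwise Hamming distances:
  Dendro_pallida vs Bracho_borealis: 4
  Dendro_pallida vs Calli_elegans: 1
  Bracho_borealis vs Calli_elegans: 5
The smallest is 1, between Dendro_pallida and Calli_elegans.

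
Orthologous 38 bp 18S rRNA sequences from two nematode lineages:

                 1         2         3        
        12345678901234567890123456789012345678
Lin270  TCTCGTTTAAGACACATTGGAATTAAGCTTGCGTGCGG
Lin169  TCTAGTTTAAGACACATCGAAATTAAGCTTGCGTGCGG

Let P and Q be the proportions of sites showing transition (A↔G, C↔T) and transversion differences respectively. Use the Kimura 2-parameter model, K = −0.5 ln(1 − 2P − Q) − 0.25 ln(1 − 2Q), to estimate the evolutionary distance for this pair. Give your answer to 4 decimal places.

0.0841

Mismatches occur at site 4 (C→A, transversion), site 18 (T→C, transition), site 20 (G→A, transition).
Of the 3 differences, 2 transitions and 1 transversion over 38 sites: P = 2/38 = 0.052632, Q = 1/38 = 0.026316.
d = −0.5·ln(0.868420) − 0.25·ln(0.947368) = −0.5·(-0.141080) − 0.25·(-0.054068) = 0.0841.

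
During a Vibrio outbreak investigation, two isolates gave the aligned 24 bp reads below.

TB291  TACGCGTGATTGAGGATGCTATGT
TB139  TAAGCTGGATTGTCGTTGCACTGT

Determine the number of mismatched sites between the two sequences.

8

Differing sites — 3:C/A; 6:G/T; 7:T/G; 13:A/T; 14:G/C; 16:A/T; 20:T/A; 21:A/C.
That gives 8 mismatches out of 24 aligned sites, so the Hamming distance is 8.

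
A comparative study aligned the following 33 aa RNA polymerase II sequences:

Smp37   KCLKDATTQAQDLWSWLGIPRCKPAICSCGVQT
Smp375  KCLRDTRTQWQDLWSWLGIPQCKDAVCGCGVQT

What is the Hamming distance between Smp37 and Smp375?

8

Differing sites — 4:K/R; 6:A/T; 7:T/R; 10:A/W; 21:R/Q; 24:P/D; 26:I/V; 28:S/G.
That gives 8 mismatches out of 33 aligned sites, so the Hamming distance is 8.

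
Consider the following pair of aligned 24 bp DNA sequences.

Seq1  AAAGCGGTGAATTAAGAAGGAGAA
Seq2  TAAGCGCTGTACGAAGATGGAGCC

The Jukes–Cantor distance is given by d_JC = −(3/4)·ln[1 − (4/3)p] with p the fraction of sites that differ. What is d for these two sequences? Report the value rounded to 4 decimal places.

Differing sites — 1:A/T; 7:G/C; 10:A/T; 12:T/C; 13:T/G; 18:A/T; 23:A/C; 24:A/C.
p = 8/24 = 0.333333.
d = −0.75 · ln(1 − (4/3)·0.333333) = −0.75 · ln(0.555556) = −0.75 · (-0.587786) = 0.4408.

0.4408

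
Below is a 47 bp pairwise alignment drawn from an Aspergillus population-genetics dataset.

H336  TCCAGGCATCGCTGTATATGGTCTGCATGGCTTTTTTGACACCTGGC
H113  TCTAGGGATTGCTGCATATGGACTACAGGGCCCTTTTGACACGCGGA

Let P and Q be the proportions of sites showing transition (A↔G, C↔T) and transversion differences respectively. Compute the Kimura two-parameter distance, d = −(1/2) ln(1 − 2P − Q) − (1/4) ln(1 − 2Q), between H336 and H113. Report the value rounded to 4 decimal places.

The sequences differ at positions 3 (C/T, transition), 7 (C/G, transversion), 10 (C/T, transition), 15 (T/C, transition), 22 (T/A, transversion), 25 (G/A, transition), 28 (T/G, transversion), 32 (T/C, transition), 33 (T/C, transition), 43 (C/G, transversion), 44 (T/C, transition), 47 (C/A, transversion).
Of the 12 differences, 7 transitions and 5 transversions over 47 sites: P = 7/47 = 0.148936, Q = 5/47 = 0.106383.
d = −0.5·ln(0.595745) − 0.25·ln(0.787234) = −0.5·(-0.517943) − 0.25·(-0.239230) = 0.3188.

0.3188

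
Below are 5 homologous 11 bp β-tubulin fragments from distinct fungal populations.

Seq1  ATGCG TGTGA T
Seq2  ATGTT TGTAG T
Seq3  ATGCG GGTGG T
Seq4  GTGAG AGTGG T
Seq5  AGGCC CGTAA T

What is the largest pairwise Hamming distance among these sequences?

7

Pairwise Hamming distances:
  Seq1 vs Seq2: 4
  Seq1 vs Seq3: 2
  Seq1 vs Seq4: 4
  Seq1 vs Seq5: 4
  Seq2 vs Seq3: 4
  Seq2 vs Seq4: 5
  Seq2 vs Seq5: 5
  Seq3 vs Seq4: 3
  Seq3 vs Seq5: 5
  Seq4 vs Seq5: 7
The largest is 7, between Seq4 and Seq5.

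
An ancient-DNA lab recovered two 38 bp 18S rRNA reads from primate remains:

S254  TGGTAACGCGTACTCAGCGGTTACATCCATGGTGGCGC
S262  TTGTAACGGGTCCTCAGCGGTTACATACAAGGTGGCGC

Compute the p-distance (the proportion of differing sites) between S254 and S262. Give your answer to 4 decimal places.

0.1316

Mismatches occur at site 2 (G↔T), site 9 (C↔G), site 12 (A↔C), site 27 (C↔A), site 30 (T↔A).
There are 5 differences over 38 sites, so p = 5/38 = 0.1316.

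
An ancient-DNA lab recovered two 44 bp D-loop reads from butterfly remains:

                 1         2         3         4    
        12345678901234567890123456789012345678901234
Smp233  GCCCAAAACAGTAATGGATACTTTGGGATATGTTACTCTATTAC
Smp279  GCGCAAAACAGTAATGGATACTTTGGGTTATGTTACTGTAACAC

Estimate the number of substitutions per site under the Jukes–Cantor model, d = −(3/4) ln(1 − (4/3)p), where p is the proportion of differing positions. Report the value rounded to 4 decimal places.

The sequences differ at positions 3 (C/G), 28 (A/T), 38 (C/G), 41 (T/A), 42 (T/C).
p = 5/44 = 0.113636.
d = −0.75 · ln(1 − (4/3)·0.113636) = −0.75 · ln(0.848485) = −0.75 · (-0.164303) = 0.1232.

0.1232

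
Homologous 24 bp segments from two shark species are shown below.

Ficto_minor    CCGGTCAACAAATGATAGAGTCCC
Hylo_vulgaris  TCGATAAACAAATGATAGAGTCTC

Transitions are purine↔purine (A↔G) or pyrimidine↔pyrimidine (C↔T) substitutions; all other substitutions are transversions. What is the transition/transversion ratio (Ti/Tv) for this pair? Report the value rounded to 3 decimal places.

3.000

Mismatches occur at site 1 (C↔T, transition), site 4 (G↔A, transition), site 6 (C↔A, transversion), site 23 (C↔T, transition).
Of the 4 differences, 3 transitions and 1 transversion, so Ti/Tv = 3/1 = 3.000.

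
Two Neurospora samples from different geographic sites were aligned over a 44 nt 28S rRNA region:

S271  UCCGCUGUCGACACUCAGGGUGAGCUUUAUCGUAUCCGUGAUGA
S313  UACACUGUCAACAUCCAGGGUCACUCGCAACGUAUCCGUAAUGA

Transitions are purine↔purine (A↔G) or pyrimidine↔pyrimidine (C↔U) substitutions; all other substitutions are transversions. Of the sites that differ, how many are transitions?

8

Mismatches occur at site 2 (C/A, transversion), site 4 (G/A, transition), site 10 (G/A, transition), site 14 (C/U, transition), site 15 (U/C, transition), site 22 (G/C, transversion), site 24 (G/C, transversion), site 25 (C/U, transition), site 26 (U/C, transition), site 27 (U/G, transversion), site 28 (U/C, transition), site 30 (U/A, transversion), site 40 (G/A, transition).
Of the 13 differences, 8 transitions and 5 transversions, so the answer is 8.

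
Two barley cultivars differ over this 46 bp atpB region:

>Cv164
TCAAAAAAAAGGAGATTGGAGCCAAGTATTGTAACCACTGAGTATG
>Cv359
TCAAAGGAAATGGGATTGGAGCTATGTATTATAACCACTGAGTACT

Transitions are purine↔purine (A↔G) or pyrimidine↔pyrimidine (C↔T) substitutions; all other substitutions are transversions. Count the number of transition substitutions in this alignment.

Differing sites — 6:A/G (Ti); 7:A/G (Ti); 11:G/T (Tv); 13:A/G (Ti); 23:C/T (Ti); 25:A/T (Tv); 31:G/A (Ti); 45:T/C (Ti); 46:G/T (Tv).
Of the 9 differences, 6 transitions and 3 transversions, so the answer is 6.

6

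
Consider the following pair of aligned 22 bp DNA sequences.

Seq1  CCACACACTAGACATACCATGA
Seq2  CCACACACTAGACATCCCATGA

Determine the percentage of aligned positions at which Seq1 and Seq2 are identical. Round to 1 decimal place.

95.5%

A single mismatch occurs at site 16 (A/C).
21 of the 22 sites match, so the percent identity is 21/22 × 100 = 95.5%.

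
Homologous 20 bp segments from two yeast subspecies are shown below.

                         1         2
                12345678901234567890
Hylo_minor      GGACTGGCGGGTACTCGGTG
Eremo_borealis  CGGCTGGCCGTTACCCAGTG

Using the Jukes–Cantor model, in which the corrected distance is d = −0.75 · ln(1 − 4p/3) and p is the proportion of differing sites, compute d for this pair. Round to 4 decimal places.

The sequences differ at positions 1 (G/C), 3 (A/G), 9 (G/C), 11 (G/T), 15 (T/C), 17 (G/A).
p = 6/20 = 0.300000.
d = −0.75 · ln(1 − (4/3)·0.300000) = −0.75 · ln(0.600000) = −0.75 · (-0.510826) = 0.3831.

0.3831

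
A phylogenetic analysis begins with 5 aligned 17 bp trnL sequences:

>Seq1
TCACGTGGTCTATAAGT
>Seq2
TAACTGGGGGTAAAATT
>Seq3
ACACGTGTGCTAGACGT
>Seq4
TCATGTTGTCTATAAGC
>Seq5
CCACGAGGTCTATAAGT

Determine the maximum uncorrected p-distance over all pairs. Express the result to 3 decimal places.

Pairwise Hamming distances:
  Seq1 vs Seq2: 7
  Seq1 vs Seq3: 5
  Seq1 vs Seq4: 3
  Seq1 vs Seq5: 2
  Seq2 vs Seq3: 9
  Seq2 vs Seq4: 10
  Seq2 vs Seq5: 8
  Seq3 vs Seq4: 8
  Seq3 vs Seq5: 6
  Seq4 vs Seq5: 5
The largest is 10 mismatches, between Seq2 and Seq4; p = 10/17 = 0.588.

0.588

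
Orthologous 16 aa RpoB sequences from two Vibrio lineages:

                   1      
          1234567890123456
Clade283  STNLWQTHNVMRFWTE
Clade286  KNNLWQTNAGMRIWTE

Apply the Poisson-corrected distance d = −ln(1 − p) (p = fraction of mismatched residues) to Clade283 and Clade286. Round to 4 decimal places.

0.4700

Differing sites — 1:S/K; 2:T/N; 8:H/N; 9:N/A; 10:V/G; 13:F/I.
p = 6/16 = 0.375000.
d = −ln(1 − 0.375000) = −ln(0.625000) = 0.4700.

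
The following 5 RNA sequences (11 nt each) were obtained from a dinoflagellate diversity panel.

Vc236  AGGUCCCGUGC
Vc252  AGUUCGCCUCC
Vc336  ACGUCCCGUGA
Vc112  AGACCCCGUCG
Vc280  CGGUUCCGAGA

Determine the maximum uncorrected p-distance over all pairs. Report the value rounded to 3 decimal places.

Pairwise Hamming distances:
  Vc236 vs Vc252: 4
  Vc236 vs Vc336: 2
  Vc236 vs Vc112: 4
  Vc236 vs Vc280: 4
  Vc252 vs Vc336: 6
  Vc252 vs Vc112: 5
  Vc252 vs Vc280: 8
  Vc336 vs Vc112: 5
  Vc336 vs Vc280: 4
  Vc112 vs Vc280: 7
The largest is 8 mismatches, between Vc252 and Vc280; p = 8/11 = 0.727.

0.727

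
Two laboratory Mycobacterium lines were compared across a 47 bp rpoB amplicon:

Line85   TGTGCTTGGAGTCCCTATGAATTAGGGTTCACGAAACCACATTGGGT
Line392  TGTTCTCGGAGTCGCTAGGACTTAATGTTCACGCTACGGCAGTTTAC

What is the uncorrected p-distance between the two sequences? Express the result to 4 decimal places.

The sequences differ at positions 4 (G/T), 7 (T/C), 14 (C/G), 18 (T/G), 21 (A/C), 25 (G/A), 26 (G/T), 34 (A/C), 35 (A/T), 38 (C/G), 39 (A/G), 42 (T/G), 44 (G/T), 45 (G/T), 46 (G/A), 47 (T/C).
There are 16 differences over 47 sites, so p = 16/47 = 0.3404.

0.3404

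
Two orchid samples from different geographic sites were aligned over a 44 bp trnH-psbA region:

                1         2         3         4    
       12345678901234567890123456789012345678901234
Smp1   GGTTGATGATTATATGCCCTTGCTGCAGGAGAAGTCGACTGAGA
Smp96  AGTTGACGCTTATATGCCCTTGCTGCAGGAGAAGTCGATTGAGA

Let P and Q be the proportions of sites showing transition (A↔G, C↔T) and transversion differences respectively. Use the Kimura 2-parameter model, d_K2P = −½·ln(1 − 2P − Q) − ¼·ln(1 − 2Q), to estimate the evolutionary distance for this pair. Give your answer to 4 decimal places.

Differing sites — 1:G/A (Ti); 7:T/C (Ti); 9:A/C (Tv); 39:C/T (Ti).
Of the 4 differences, 3 transitions and 1 transversion over 44 sites: P = 3/44 = 0.068182, Q = 1/44 = 0.022727.
d = −0.5·ln(0.840909) − 0.25·ln(0.954546) = −0.5·(-0.173272) − 0.25·(-0.046519) = 0.0983.

0.0983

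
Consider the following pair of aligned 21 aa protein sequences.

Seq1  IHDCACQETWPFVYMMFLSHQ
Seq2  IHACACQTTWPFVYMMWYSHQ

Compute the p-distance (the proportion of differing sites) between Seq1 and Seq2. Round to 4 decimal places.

Mismatches occur at site 3 (D/A), site 8 (E/T), site 17 (F/W), site 18 (L/Y).
There are 4 differences over 21 sites, so p = 4/21 = 0.1905.

0.1905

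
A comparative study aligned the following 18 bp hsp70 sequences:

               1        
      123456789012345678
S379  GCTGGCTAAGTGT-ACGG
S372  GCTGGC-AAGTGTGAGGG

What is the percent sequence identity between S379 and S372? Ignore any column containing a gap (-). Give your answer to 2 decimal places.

93.75%

Excluding the 2 gap columns leaves 16 comparable sites.
Differing sites — 16:C/G.
15 of the 16 comparable sites match, so the percent identity is 15/16 × 100 = 93.75%.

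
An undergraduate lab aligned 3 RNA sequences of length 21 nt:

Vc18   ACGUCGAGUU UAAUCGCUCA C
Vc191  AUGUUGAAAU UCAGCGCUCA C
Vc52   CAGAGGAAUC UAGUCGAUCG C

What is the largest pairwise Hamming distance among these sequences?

11

Pairwise Hamming distances:
  Vc18 vs Vc191: 6
  Vc18 vs Vc52: 9
  Vc191 vs Vc52: 11
The largest is 11, between Vc191 and Vc52.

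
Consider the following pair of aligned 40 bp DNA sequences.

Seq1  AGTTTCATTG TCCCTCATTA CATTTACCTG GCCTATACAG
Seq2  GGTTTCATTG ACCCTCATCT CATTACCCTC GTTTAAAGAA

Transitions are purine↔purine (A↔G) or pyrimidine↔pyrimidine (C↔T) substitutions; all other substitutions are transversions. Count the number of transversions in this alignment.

Mismatches occur at site 1 (A↔G, transition), site 11 (T↔A, transversion), site 19 (T↔C, transition), site 20 (A↔T, transversion), site 25 (T↔A, transversion), site 26 (A↔C, transversion), site 30 (G↔C, transversion), site 32 (C↔T, transition), site 33 (C↔T, transition), site 36 (T↔A, transversion), site 38 (C↔G, transversion), site 40 (G↔A, transition).
Of the 12 differences, 5 transitions and 7 transversions, so the answer is 7.

7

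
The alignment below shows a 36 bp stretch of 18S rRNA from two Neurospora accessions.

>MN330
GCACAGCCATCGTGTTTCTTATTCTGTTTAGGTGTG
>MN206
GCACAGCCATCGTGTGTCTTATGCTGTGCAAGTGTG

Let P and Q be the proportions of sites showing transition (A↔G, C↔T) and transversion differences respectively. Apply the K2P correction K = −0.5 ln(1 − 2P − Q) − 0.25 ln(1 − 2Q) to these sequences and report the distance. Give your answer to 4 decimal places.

The sequences differ at positions 16 (T/G, transversion), 23 (T/G, transversion), 28 (T/G, transversion), 29 (T/C, transition), 31 (G/A, transition).
Of the 5 differences, 2 transitions and 3 transversions over 36 sites: P = 2/36 = 0.055556, Q = 3/36 = 0.083333.
d = −0.5·ln(0.805555) − 0.25·ln(0.833334) = −0.5·(-0.216224) − 0.25·(-0.182321) = 0.1537.

0.1537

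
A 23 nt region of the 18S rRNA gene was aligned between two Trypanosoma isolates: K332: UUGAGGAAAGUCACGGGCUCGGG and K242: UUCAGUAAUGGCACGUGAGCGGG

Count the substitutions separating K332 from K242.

The sequences differ at positions 3 (G/C), 6 (G/U), 9 (A/U), 11 (U/G), 16 (G/U), 18 (C/A), 19 (U/G).
That gives 7 mismatches out of 23 aligned sites, so the Hamming distance is 7.

7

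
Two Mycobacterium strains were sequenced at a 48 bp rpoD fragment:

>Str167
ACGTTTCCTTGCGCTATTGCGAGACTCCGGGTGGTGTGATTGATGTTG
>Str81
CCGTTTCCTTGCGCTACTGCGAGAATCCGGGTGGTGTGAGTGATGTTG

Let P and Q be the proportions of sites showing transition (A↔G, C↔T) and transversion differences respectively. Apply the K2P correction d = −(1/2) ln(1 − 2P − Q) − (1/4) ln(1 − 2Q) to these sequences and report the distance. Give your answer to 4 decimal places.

0.0884

Mismatches occur at site 1 (A↔C, transversion), site 17 (T↔C, transition), site 25 (C↔A, transversion), site 40 (T↔G, transversion).
Of the 4 differences, 1 transition and 3 transversions over 48 sites: P = 1/48 = 0.020833, Q = 3/48 = 0.062500.
d = −0.5·ln(0.895834) − 0.25·ln(0.875000) = −0.5·(-0.110000) − 0.25·(-0.133531) = 0.0884.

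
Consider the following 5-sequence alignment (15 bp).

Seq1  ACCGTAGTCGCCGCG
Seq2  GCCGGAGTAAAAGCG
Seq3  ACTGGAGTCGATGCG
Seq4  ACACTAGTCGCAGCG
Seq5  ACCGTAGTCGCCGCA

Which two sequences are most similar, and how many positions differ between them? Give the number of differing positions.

1

Pairwise Hamming distances:
  Seq1 vs Seq2: 6
  Seq1 vs Seq3: 4
  Seq1 vs Seq4: 3
  Seq1 vs Seq5: 1
  Seq2 vs Seq3: 5
  Seq2 vs Seq4: 7
  Seq2 vs Seq5: 7
  Seq3 vs Seq4: 5
  Seq3 vs Seq5: 5
  Seq4 vs Seq5: 4
The smallest is 1, between Seq1 and Seq5.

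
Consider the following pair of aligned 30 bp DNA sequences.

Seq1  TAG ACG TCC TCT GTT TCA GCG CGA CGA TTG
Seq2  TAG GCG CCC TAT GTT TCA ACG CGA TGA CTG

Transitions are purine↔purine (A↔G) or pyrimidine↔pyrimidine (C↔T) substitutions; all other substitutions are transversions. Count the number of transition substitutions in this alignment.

Mismatches occur at site 4 (A→G, transition), site 7 (T→C, transition), site 11 (C→A, transversion), site 19 (G→A, transition), site 25 (C→T, transition), site 28 (T→C, transition).
Of the 6 differences, 5 transitions and 1 transversion, so the answer is 5.

5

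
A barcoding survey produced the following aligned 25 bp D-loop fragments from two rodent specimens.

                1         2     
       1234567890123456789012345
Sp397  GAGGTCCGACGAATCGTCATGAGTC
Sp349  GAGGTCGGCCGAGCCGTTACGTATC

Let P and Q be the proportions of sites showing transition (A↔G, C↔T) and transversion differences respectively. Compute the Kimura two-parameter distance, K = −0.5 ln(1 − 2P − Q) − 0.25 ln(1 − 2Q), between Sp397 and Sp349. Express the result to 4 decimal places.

0.4356

Differing sites — 7:C/G (Tv); 9:A/C (Tv); 13:A/G (Ti); 14:T/C (Ti); 18:C/T (Ti); 20:T/C (Ti); 22:A/T (Tv); 23:G/A (Ti).
Of the 8 differences, 5 transitions and 3 transversions over 25 sites: P = 5/25 = 0.200000, Q = 3/25 = 0.120000.
d = −0.5·ln(0.480000) − 0.25·ln(0.760000) = −0.5·(-0.733969) − 0.25·(-0.274437) = 0.4356.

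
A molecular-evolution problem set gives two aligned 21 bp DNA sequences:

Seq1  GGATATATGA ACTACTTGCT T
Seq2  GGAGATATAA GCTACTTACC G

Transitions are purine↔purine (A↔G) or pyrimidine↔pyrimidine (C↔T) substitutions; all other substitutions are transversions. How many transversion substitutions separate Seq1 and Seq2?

The sequences differ at positions 4 (T/G, transversion), 9 (G/A, transition), 11 (A/G, transition), 18 (G/A, transition), 20 (T/C, transition), 21 (T/G, transversion).
Of the 6 differences, 4 transitions and 2 transversions, so the answer is 2.

2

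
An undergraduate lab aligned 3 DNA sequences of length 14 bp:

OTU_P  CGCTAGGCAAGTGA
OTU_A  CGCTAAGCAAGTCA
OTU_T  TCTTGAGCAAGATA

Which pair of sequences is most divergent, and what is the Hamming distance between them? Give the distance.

Pairwise Hamming distances:
  OTU_P vs OTU_A: 2
  OTU_P vs OTU_T: 7
  OTU_A vs OTU_T: 6
The largest is 7, between OTU_P and OTU_T.

7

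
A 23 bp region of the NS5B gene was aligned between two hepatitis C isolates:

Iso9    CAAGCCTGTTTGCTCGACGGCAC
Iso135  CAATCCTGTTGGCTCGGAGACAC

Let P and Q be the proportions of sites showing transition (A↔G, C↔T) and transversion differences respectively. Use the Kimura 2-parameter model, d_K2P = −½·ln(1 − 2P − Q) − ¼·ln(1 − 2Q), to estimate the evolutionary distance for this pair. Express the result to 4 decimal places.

Mismatches occur at site 4 (G↔T, transversion), site 11 (T↔G, transversion), site 17 (A↔G, transition), site 18 (C↔A, transversion), site 20 (G↔A, transition).
Of the 5 differences, 2 transitions and 3 transversions over 23 sites: P = 2/23 = 0.086957, Q = 3/23 = 0.130435.
d = −0.5·ln(0.695651) − 0.25·ln(0.739130) = −0.5·(-0.362907) − 0.25·(-0.302281) = 0.2570.

0.2570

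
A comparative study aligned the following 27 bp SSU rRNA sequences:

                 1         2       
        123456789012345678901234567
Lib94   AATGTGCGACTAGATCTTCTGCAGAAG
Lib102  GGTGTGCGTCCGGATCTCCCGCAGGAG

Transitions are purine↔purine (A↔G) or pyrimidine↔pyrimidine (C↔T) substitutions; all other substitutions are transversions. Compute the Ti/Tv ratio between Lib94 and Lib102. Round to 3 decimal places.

7.000

Mismatches occur at site 1 (A/G, transition), site 2 (A/G, transition), site 9 (A/T, transversion), site 11 (T/C, transition), site 12 (A/G, transition), site 18 (T/C, transition), site 20 (T/C, transition), site 25 (A/G, transition).
Of the 8 differences, 7 transitions and 1 transversion, so Ti/Tv = 7/1 = 7.000.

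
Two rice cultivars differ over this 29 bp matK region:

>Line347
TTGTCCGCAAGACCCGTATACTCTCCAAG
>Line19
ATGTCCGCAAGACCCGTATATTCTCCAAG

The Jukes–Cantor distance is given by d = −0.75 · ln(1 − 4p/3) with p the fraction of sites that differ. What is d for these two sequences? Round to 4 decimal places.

0.0723

The sequences differ at positions 1 (T/A), 21 (C/T).
p = 2/29 = 0.068966.
d = −0.75 · ln(1 − (4/3)·0.068966) = −0.75 · ln(0.908045) = −0.75 · (-0.096461) = 0.0723.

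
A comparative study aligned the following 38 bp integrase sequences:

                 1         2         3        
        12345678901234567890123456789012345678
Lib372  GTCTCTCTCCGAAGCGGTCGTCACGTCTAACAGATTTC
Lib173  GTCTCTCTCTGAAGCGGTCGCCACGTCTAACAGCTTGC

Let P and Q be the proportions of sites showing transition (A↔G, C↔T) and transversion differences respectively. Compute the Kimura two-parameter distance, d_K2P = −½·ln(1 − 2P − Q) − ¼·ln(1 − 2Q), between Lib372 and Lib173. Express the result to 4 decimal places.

Differing sites — 10:C/T (Ti); 21:T/C (Ti); 34:A/C (Tv); 37:T/G (Tv).
Of the 4 differences, 2 transitions and 2 transversions over 38 sites: P = 2/38 = 0.052632, Q = 2/38 = 0.052632.
d = −0.5·ln(0.842104) − 0.25·ln(0.894736) = −0.5·(-0.171852) − 0.25·(-0.111227) = 0.1137.

0.1137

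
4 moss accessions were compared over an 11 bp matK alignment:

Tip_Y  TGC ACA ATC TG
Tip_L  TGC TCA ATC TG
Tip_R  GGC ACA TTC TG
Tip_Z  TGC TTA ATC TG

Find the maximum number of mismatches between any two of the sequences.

4

Pairwise Hamming distances:
  Tip_Y vs Tip_L: 1
  Tip_Y vs Tip_R: 2
  Tip_Y vs Tip_Z: 2
  Tip_L vs Tip_R: 3
  Tip_L vs Tip_Z: 1
  Tip_R vs Tip_Z: 4
The largest is 4, between Tip_R and Tip_Z.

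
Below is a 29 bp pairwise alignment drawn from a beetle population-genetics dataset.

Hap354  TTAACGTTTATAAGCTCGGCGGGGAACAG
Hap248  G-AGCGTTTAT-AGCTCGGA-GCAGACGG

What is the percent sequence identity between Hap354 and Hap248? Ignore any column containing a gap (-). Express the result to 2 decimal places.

73.08%

Excluding the 3 gap columns leaves 26 comparable sites.
The sequences differ at positions 1 (T/G), 4 (A/G), 20 (C/A), 23 (G/C), 24 (G/A), 25 (A/G), 28 (A/G).
19 of the 26 comparable sites match, so the percent identity is 19/26 × 100 = 73.08%.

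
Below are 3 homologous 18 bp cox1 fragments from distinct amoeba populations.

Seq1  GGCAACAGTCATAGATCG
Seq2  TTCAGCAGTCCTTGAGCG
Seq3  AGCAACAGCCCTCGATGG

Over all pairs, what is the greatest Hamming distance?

Pairwise Hamming distances:
  Seq1 vs Seq2: 6
  Seq1 vs Seq3: 5
  Seq2 vs Seq3: 7
The largest is 7, between Seq2 and Seq3.

7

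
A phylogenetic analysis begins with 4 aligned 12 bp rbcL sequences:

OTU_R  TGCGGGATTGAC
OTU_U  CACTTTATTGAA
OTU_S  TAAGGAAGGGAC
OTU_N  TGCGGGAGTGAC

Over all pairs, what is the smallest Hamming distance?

1

Pairwise Hamming distances:
  OTU_R vs OTU_U: 6
  OTU_R vs OTU_S: 5
  OTU_R vs OTU_N: 1
  OTU_U vs OTU_S: 8
  OTU_U vs OTU_N: 7
  OTU_S vs OTU_N: 4
The smallest is 1, between OTU_R and OTU_N.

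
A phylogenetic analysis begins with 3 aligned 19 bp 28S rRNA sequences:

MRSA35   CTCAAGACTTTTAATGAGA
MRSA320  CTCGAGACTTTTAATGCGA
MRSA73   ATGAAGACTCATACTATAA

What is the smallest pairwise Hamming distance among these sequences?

Pairwise Hamming distances:
  MRSA35 vs MRSA320: 2
  MRSA35 vs MRSA73: 8
  MRSA320 vs MRSA73: 9
The smallest is 2, between MRSA35 and MRSA320.

2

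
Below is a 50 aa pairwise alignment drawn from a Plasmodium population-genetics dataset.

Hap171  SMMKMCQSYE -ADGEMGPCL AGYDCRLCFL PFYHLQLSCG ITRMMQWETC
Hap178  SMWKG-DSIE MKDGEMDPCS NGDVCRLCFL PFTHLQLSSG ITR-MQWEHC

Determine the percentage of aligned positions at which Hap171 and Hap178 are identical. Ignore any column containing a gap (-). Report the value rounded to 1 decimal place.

Excluding the 3 gap columns leaves 47 comparable sites.
The sequences differ at positions 3 (M/W), 5 (M/G), 7 (Q/D), 9 (Y/I), 12 (A/K), 17 (G/D), 20 (L/S), 21 (A/N), 23 (Y/D), 24 (D/V), 33 (Y/T), 39 (C/S), 49 (T/H).
34 of the 47 comparable sites match, so the percent identity is 34/47 × 100 = 72.3%.

72.3%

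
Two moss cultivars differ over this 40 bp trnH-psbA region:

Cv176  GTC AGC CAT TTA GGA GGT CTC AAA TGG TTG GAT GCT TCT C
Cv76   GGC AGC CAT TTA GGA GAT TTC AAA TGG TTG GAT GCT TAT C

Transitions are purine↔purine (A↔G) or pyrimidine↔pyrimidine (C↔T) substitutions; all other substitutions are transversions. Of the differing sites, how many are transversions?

Differing sites — 2:T/G (Tv); 17:G/A (Ti); 19:C/T (Ti); 38:C/A (Tv).
Of the 4 differences, 2 transitions and 2 transversions, so the answer is 2.

2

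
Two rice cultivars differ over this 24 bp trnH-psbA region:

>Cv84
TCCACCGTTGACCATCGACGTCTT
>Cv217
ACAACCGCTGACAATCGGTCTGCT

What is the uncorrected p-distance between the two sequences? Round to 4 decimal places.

Differing sites — 1:T/A; 3:C/A; 8:T/C; 13:C/A; 18:A/G; 19:C/T; 20:G/C; 22:C/G; 23:T/C.
There are 9 differences over 24 sites, so p = 9/24 = 0.3750.

0.3750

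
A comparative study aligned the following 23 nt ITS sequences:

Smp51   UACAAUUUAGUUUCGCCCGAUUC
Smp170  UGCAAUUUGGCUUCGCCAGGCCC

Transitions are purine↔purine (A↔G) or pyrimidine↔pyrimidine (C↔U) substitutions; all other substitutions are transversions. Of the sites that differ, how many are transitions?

6

The sequences differ at positions 2 (A/G, transition), 9 (A/G, transition), 11 (U/C, transition), 18 (C/A, transversion), 20 (A/G, transition), 21 (U/C, transition), 22 (U/C, transition).
Of the 7 differences, 6 transitions and 1 transversion, so the answer is 6.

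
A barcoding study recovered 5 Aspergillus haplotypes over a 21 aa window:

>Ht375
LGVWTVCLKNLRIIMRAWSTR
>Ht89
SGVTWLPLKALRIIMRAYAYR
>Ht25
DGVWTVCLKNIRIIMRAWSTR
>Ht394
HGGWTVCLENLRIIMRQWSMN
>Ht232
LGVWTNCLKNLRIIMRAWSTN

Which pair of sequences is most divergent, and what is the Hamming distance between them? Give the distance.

13

Pairwise Hamming distances:
  Ht375 vs Ht89: 9
  Ht375 vs Ht25: 2
  Ht375 vs Ht394: 6
  Ht375 vs Ht232: 2
  Ht89 vs Ht25: 10
  Ht89 vs Ht394: 13
  Ht89 vs Ht232: 10
  Ht25 vs Ht394: 7
  Ht25 vs Ht232: 4
  Ht394 vs Ht232: 6
The largest is 13, between Ht89 and Ht394.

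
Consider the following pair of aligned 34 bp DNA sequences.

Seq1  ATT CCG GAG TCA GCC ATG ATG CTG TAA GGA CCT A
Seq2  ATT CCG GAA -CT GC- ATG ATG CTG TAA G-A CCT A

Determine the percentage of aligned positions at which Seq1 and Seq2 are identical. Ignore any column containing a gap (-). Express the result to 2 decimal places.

93.55%

Excluding the 3 gap columns leaves 31 comparable sites.
The sequences differ at positions 9 (G/A), 12 (A/T).
29 of the 31 comparable sites match, so the percent identity is 29/31 × 100 = 93.55%.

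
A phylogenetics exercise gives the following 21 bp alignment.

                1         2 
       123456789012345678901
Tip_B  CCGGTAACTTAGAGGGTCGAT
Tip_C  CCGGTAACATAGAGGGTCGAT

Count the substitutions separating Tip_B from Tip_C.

Differing sites — 9:T/A.
That gives 1 mismatch out of 21 aligned sites, so the Hamming distance is 1.

1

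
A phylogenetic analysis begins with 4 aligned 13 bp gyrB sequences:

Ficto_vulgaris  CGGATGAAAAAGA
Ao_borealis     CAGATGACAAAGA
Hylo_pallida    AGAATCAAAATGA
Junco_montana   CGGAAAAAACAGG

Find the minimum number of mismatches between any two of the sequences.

Pairwise Hamming distances:
  Ficto_vulgaris vs Ao_borealis: 2
  Ficto_vulgaris vs Hylo_pallida: 4
  Ficto_vulgaris vs Junco_montana: 4
  Ao_borealis vs Hylo_pallida: 6
  Ao_borealis vs Junco_montana: 6
  Hylo_pallida vs Junco_montana: 7
The smallest is 2, between Ficto_vulgaris and Ao_borealis.

2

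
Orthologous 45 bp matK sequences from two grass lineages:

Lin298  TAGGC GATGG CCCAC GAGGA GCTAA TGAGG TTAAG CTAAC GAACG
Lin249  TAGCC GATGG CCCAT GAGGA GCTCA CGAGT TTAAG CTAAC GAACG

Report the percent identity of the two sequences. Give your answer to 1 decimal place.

Differing sites — 4:G/C; 15:C/T; 24:A/C; 26:T/C; 30:G/T.
40 of the 45 sites match, so the percent identity is 40/45 × 100 = 88.9%.

88.9%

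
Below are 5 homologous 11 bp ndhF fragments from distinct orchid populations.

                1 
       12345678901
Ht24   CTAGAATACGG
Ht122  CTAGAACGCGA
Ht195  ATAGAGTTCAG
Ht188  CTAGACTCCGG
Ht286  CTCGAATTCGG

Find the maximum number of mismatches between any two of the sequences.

Pairwise Hamming distances:
  Ht24 vs Ht122: 3
  Ht24 vs Ht195: 4
  Ht24 vs Ht188: 2
  Ht24 vs Ht286: 2
  Ht122 vs Ht195: 6
  Ht122 vs Ht188: 4
  Ht122 vs Ht286: 4
  Ht195 vs Ht188: 4
  Ht195 vs Ht286: 4
  Ht188 vs Ht286: 3
The largest is 6, between Ht122 and Ht195.

6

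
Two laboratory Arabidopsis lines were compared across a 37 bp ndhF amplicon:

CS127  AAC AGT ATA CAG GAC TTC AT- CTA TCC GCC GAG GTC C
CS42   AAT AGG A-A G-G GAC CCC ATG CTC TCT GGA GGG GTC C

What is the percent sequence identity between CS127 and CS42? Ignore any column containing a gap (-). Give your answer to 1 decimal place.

Excluding the 3 gap columns leaves 34 comparable sites.
The sequences differ at positions 3 (C/T), 6 (T/G), 10 (C/G), 16 (T/C), 17 (T/C), 24 (A/C), 27 (C/T), 29 (C/G), 30 (C/A), 32 (A/G).
24 of the 34 comparable sites match, so the percent identity is 24/34 × 100 = 70.6%.

70.6%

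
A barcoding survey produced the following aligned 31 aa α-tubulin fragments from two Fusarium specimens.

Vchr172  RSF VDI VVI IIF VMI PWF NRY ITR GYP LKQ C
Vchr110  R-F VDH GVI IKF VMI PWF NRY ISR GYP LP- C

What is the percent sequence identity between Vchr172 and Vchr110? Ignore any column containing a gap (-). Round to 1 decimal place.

Excluding the 2 gap columns leaves 29 comparable sites.
Differing sites — 6:I/H; 7:V/G; 11:I/K; 23:T/S; 29:K/P.
24 of the 29 comparable sites match, so the percent identity is 24/29 × 100 = 82.8%.

82.8%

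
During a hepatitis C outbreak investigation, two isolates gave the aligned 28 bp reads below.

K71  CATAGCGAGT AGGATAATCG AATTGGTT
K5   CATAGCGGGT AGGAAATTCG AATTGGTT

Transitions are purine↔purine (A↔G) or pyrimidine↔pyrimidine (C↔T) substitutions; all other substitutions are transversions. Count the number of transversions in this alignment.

2

Differing sites — 8:A/G (Ti); 15:T/A (Tv); 17:A/T (Tv).
Of the 3 differences, 1 transition and 2 transversions, so the answer is 2.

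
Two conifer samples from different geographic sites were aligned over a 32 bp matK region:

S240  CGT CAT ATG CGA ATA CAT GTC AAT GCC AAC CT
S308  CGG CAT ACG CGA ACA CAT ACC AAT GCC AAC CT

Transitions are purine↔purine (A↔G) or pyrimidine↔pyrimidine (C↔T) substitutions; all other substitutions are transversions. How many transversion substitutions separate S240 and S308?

The sequences differ at positions 3 (T/G, transversion), 8 (T/C, transition), 14 (T/C, transition), 19 (G/A, transition), 20 (T/C, transition).
Of the 5 differences, 4 transitions and 1 transversion, so the answer is 1.

1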